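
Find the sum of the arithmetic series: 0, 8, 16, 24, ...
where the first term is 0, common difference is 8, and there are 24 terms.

Sₙ = n/2 × (first + last)
Last term = a + (n-1)d = 0 + (24-1)×8 = 184
S_24 = 24/2 × (0 + 184)
S_24 = 24/2 × 184 = 2208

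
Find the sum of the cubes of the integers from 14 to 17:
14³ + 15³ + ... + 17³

Use ∑_{k=1}^{n} k³ = [n(n+1)/2]², then subtract the first 13 terms.
∑_{k=1}^{17} k³ = [17×18/2]² = 153² = 23409
∑_{k=1}^{13} k³ = [13×14/2]² = 91² = 8281
∑_{k=14}^{17} k³ = 23409 - 8281 = 15128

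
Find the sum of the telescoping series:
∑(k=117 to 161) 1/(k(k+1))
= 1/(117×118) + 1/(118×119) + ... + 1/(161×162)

Partial fractions: 1/(k(k+1)) = 1/k - 1/(k+1)
The series telescopes:
= (1/117 - 1/118) + (1/118 - 1/119) + ... + (1/161 - 1/162)
= 1/117 - 1/162
= 5/2106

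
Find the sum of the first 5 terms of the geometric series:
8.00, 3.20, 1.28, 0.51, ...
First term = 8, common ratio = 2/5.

Sₙ = a(1 - rⁿ) / (1 - r)
S_5 = 8(1 - (2/5)^5) / (1 - (2/5))
S_5 = 8(1 - (32/3125)) / (3/5)
S_5 = 8248/625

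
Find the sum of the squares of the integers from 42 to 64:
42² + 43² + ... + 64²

Use ∑_{k=1}^{n} k² = n(n+1)(2n+1)/6, then subtract the first 41 terms.
∑_{k=1}^{64} k² = 64×65×129/6 = 89440
∑_{k=1}^{41} k² = 41×42×83/6 = 23821
∑_{k=42}^{64} k² = 89440 - 23821 = 65619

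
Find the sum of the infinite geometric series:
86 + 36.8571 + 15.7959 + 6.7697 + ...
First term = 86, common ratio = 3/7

For |r| < 1, S = a / (1 - r)
S = 86 / (1 - (3/7))
S = 86 / (4/7)
S = 301/2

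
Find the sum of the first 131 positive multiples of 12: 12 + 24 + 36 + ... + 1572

Factor out 12: = 12(1 + 2 + ... + 131) = 12 × n(n+1)/2
= 12 × 131×132/2
= 12 × 8646
= 103752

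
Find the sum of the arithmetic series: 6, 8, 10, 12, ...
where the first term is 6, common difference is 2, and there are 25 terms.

Sₙ = n/2 × (first + last)
Last term = a + (n-1)d = 6 + (25-1)×2 = 54
S_25 = 25/2 × (6 + 54)
S_25 = 25/2 × 60 = 750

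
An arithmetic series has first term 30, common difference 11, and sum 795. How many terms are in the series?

Using S = n/2 × [2a + (n-1)d]
795 = n/2 × [2(30) + (n-1)(11)]
795 = n/2 × [60 + 11n - 11]
1590 = n × [49 + 11n]
11n² + (49)n - 1590 = 0
Discriminant: Δ = (49)² - 4(11)(-1590) = 2401 + 69960 = 72361
√Δ = 269
n = [-(49) + √Δ] / (2·11) = (-49 + 269) / 22 = 220 / 22 = 10
(The negative root is discarded since n must be a positive integer.)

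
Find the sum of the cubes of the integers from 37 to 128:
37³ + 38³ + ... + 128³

Use ∑_{k=1}^{n} k³ = [n(n+1)/2]², then subtract the first 36 terms.
∑_{k=1}^{128} k³ = [128×129/2]² = 8256² = 68161536
∑_{k=1}^{36} k³ = [36×37/2]² = 666² = 443556
∑_{k=37}^{128} k³ = 68161536 - 443556 = 67717980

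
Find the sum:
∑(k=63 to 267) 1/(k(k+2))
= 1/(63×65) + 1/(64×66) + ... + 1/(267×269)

Partial fractions: 1/(k(k+2)) = (1/2)[1/k - 1/(k+2)]
Telescoping leaves the first two and last two terms:
= (1/2)[1/63 + 1/64 - 1/268 - 1/269]
= 1747625/145337472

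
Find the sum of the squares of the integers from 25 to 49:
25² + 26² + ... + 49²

Use ∑_{k=1}^{n} k² = n(n+1)(2n+1)/6, then subtract the first 24 terms.
∑_{k=1}^{49} k² = 49×50×99/6 = 40425
∑_{k=1}^{24} k² = 24×25×49/6 = 4900
∑_{k=25}^{49} k² = 40425 - 4900 = 35525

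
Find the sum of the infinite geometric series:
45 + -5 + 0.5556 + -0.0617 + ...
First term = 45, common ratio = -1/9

For |r| < 1, S = a / (1 - r)
S = 45 / (1 - (-1/9))
S = 45 / (10/9)
S = 81/2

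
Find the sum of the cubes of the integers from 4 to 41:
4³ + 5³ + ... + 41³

Use ∑_{k=1}^{n} k³ = [n(n+1)/2]², then subtract the first 3 terms.
∑_{k=1}^{41} k³ = [41×42/2]² = 861² = 741321
∑_{k=1}^{3} k³ = [3×4/2]² = 6² = 36
∑_{k=4}^{41} k³ = 741321 - 36 = 741285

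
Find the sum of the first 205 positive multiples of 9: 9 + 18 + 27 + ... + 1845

Factor out 9: = 9(1 + 2 + ... + 205) = 9 × n(n+1)/2
= 9 × 205×206/2
= 9 × 21115
= 190035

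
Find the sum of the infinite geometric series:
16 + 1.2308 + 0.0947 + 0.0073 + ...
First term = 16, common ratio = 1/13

For |r| < 1, S = a / (1 - r)
S = 16 / (1 - (1/13))
S = 16 / (12/13)
S = 52/3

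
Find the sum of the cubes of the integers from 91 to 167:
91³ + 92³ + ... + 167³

Use ∑_{k=1}^{n} k³ = [n(n+1)/2]², then subtract the first 90 terms.
∑_{k=1}^{167} k³ = [167×168/2]² = 14028² = 196784784
∑_{k=1}^{90} k³ = [90×91/2]² = 4095² = 16769025
∑_{k=91}^{167} k³ = 196784784 - 16769025 = 180015759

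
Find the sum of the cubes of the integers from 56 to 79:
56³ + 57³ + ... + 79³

Use ∑_{k=1}^{n} k³ = [n(n+1)/2]², then subtract the first 55 terms.
∑_{k=1}^{79} k³ = [79×80/2]² = 3160² = 9985600
∑_{k=1}^{55} k³ = [55×56/2]² = 1540² = 2371600
∑_{k=56}^{79} k³ = 9985600 - 2371600 = 7614000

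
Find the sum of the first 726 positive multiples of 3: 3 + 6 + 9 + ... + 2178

Factor out 3: = 3(1 + 2 + ... + 726) = 3 × n(n+1)/2
= 3 × 726×727/2
= 3 × 263901
= 791703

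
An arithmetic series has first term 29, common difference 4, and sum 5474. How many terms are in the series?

Using S = n/2 × [2a + (n-1)d]
5474 = n/2 × [2(29) + (n-1)(4)]
5474 = n/2 × [58 + 4n - 4]
10948 = n × [54 + 4n]
4n² + (54)n - 10948 = 0
Discriminant: Δ = (54)² - 4(4)(-10948) = 2916 + 175168 = 178084
√Δ = 422
n = [-(54) + √Δ] / (2·4) = (-54 + 422) / 8 = 368 / 8 = 46
(The negative root is discarded since n must be a positive integer.)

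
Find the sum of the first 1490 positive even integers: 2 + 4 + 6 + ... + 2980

Sum of first n even numbers = n(n+1)
= 1490×1491
= 2221590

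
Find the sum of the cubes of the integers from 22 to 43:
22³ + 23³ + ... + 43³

Use ∑_{k=1}^{n} k³ = [n(n+1)/2]², then subtract the first 21 terms.
∑_{k=1}^{43} k³ = [43×44/2]² = 946² = 894916
∑_{k=1}^{21} k³ = [21×22/2]² = 231² = 53361
∑_{k=22}^{43} k³ = 894916 - 53361 = 841555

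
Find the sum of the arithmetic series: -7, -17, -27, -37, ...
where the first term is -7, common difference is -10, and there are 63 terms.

Sₙ = n/2 × (first + last)
Last term = a + (n-1)d = -7 + (63-1)×(-10) = -627
S_63 = 63/2 × (-7 + (-627))
S_63 = 63/2 × (-634) = -19971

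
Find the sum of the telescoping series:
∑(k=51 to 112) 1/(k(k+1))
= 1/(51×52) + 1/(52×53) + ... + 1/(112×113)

Partial fractions: 1/(k(k+1)) = 1/k - 1/(k+1)
The series telescopes:
= (1/51 - 1/52) + (1/52 - 1/53) + ... + (1/112 - 1/113)
= 1/51 - 1/113
= 62/5763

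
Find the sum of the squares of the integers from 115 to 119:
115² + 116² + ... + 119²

Use ∑_{k=1}^{n} k² = n(n+1)(2n+1)/6, then subtract the first 114 terms.
∑_{k=1}^{119} k² = 119×120×239/6 = 568820
∑_{k=1}^{114} k² = 114×115×229/6 = 500365
∑_{k=115}^{119} k² = 568820 - 500365 = 68455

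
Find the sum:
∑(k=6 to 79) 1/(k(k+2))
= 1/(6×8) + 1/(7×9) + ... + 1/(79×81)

Partial fractions: 1/(k(k+2)) = (1/2)[1/k - 1/(k+2)]
Telescoping leaves the first two and last two terms:
= (1/2)[1/6 + 1/7 - 1/80 - 1/81]
= 12913/90720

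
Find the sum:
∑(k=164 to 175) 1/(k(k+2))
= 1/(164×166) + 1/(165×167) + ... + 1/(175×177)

Partial fractions: 1/(k(k+2)) = (1/2)[1/k - 1/(k+2)]
Telescoping leaves the first two and last two terms:
= (1/2)[1/164 + 1/165 - 1/176 - 1/177]
= 5279/12772320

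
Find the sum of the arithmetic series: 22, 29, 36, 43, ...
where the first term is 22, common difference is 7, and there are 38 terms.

Sₙ = n/2 × (first + last)
Last term = a + (n-1)d = 22 + (38-1)×7 = 281
S_38 = 38/2 × (22 + 281)
S_38 = 38/2 × 303 = 5757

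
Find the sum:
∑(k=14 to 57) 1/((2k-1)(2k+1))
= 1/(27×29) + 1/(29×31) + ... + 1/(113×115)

Partial fractions: 1/((2k-1)(2k+1)) = (1/2)[1/(2k-1) - 1/(2k+1)]
The series telescopes:
= (1/2)[1/27 - 1/115]
= 44/3105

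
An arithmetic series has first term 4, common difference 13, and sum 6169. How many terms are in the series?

Using S = n/2 × [2a + (n-1)d]
6169 = n/2 × [2(4) + (n-1)(13)]
6169 = n/2 × [8 + 13n - 13]
12338 = n × [-5 + 13n]
13n² + (-5)n - 12338 = 0
Discriminant: Δ = (-5)² - 4(13)(-12338) = 25 + 641576 = 641601
√Δ = 801
n = [-(-5) + √Δ] / (2·13) = (5 + 801) / 26 = 806 / 26 = 31
(The negative root is discarded since n must be a positive integer.)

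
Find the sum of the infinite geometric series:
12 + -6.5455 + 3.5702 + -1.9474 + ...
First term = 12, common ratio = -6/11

For |r| < 1, S = a / (1 - r)
S = 12 / (1 - (-6/11))
S = 12 / (17/11)
S = 132/17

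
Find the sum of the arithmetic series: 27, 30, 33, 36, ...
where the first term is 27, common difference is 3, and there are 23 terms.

Sₙ = n/2 × (first + last)
Last term = a + (n-1)d = 27 + (23-1)×3 = 93
S_23 = 23/2 × (27 + 93)
S_23 = 23/2 × 120 = 1380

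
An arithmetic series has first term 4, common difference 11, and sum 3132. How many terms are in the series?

Using S = n/2 × [2a + (n-1)d]
3132 = n/2 × [2(4) + (n-1)(11)]
3132 = n/2 × [8 + 11n - 11]
6264 = n × [-3 + 11n]
11n² + (-3)n - 6264 = 0
Discriminant: Δ = (-3)² - 4(11)(-6264) = 9 + 275616 = 275625
√Δ = 525
n = [-(-3) + √Δ] / (2·11) = (3 + 525) / 22 = 528 / 22 = 24
(The negative root is discarded since n must be a positive integer.)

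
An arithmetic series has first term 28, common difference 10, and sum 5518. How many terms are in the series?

Using S = n/2 × [2a + (n-1)d]
5518 = n/2 × [2(28) + (n-1)(10)]
5518 = n/2 × [56 + 10n - 10]
11036 = n × [46 + 10n]
10n² + (46)n - 11036 = 0
Discriminant: Δ = (46)² - 4(10)(-11036) = 2116 + 441440 = 443556
√Δ = 666
n = [-(46) + √Δ] / (2·10) = (-46 + 666) / 20 = 620 / 20 = 31
(The negative root is discarded since n must be a positive integer.)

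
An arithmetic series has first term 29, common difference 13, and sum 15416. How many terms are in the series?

Using S = n/2 × [2a + (n-1)d]
15416 = n/2 × [2(29) + (n-1)(13)]
15416 = n/2 × [58 + 13n - 13]
30832 = n × [45 + 13n]
13n² + (45)n - 30832 = 0
Discriminant: Δ = (45)² - 4(13)(-30832) = 2025 + 1603264 = 1605289
√Δ = 1267
n = [-(45) + √Δ] / (2·13) = (-45 + 1267) / 26 = 1222 / 26 = 47
(The negative root is discarded since n must be a positive integer.)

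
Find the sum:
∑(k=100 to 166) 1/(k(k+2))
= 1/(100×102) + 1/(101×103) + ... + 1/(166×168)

Partial fractions: 1/(k(k+2)) = (1/2)[1/k - 1/(k+2)]
Telescoping leaves the first two and last two terms:
= (1/2)[1/100 + 1/101 - 1/167 - 1/168]
= 563939/141682800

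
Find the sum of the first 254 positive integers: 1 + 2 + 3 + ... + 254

Formula: ∑k = n(n+1)/2
= 254×255/2
= 64770/2
= 32385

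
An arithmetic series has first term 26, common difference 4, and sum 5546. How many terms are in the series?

Using S = n/2 × [2a + (n-1)d]
5546 = n/2 × [2(26) + (n-1)(4)]
5546 = n/2 × [52 + 4n - 4]
11092 = n × [48 + 4n]
4n² + (48)n - 11092 = 0
Discriminant: Δ = (48)² - 4(4)(-11092) = 2304 + 177472 = 179776
√Δ = 424
n = [-(48) + √Δ] / (2·4) = (-48 + 424) / 8 = 376 / 8 = 47
(The negative root is discarded since n must be a positive integer.)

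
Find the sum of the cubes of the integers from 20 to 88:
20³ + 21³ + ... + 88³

Use ∑_{k=1}^{n} k³ = [n(n+1)/2]², then subtract the first 19 terms.
∑_{k=1}^{88} k³ = [88×89/2]² = 3916² = 15335056
∑_{k=1}^{19} k³ = [19×20/2]² = 190² = 36100
∑_{k=20}^{88} k³ = 15335056 - 36100 = 15298956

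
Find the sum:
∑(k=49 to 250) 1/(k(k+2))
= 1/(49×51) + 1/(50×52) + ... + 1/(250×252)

Partial fractions: 1/(k(k+2)) = (1/2)[1/k - 1/(k+2)]
Telescoping leaves the first two and last two terms:
= (1/2)[1/49 + 1/50 - 1/251 - 1/252]
= 359257/22138200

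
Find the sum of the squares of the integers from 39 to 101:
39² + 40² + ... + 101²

Use ∑_{k=1}^{n} k² = n(n+1)(2n+1)/6, then subtract the first 38 terms.
∑_{k=1}^{101} k² = 101×102×203/6 = 348551
∑_{k=1}^{38} k² = 38×39×77/6 = 19019
∑_{k=39}^{101} k² = 348551 - 19019 = 329532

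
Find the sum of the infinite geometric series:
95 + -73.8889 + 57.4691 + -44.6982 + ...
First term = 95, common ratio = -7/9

For |r| < 1, S = a / (1 - r)
S = 95 / (1 - (-7/9))
S = 95 / (16/9)
S = 855/16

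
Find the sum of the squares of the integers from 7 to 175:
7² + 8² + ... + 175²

Use ∑_{k=1}^{n} k² = n(n+1)(2n+1)/6, then subtract the first 6 terms.
∑_{k=1}^{175} k² = 175×176×351/6 = 1801800
∑_{k=1}^{6} k² = 6×7×13/6 = 91
∑_{k=7}^{175} k² = 1801800 - 91 = 1801709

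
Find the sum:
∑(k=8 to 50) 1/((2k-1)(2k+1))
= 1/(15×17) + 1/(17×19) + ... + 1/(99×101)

Partial fractions: 1/((2k-1)(2k+1)) = (1/2)[1/(2k-1) - 1/(2k+1)]
The series telescopes:
= (1/2)[1/15 - 1/101]
= 43/1515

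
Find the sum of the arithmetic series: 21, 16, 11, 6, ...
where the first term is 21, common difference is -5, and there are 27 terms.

Sₙ = n/2 × (first + last)
Last term = a + (n-1)d = 21 + (27-1)×(-5) = -109
S_27 = 27/2 × (21 + (-109))
S_27 = 27/2 × (-88) = -1188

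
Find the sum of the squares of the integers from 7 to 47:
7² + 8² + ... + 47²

Use ∑_{k=1}^{n} k² = n(n+1)(2n+1)/6, then subtract the first 6 terms.
∑_{k=1}^{47} k² = 47×48×95/6 = 35720
∑_{k=1}^{6} k² = 6×7×13/6 = 91
∑_{k=7}^{47} k² = 35720 - 91 = 35629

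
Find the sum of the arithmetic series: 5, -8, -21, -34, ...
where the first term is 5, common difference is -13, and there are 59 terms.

Sₙ = n/2 × (first + last)
Last term = a + (n-1)d = 5 + (59-1)×(-13) = -749
S_59 = 59/2 × (5 + (-749))
S_59 = 59/2 × (-744) = -21948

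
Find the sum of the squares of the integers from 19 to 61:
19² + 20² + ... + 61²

Use ∑_{k=1}^{n} k² = n(n+1)(2n+1)/6, then subtract the first 18 terms.
∑_{k=1}^{61} k² = 61×62×123/6 = 77531
∑_{k=1}^{18} k² = 18×19×37/6 = 2109
∑_{k=19}^{61} k² = 77531 - 2109 = 75422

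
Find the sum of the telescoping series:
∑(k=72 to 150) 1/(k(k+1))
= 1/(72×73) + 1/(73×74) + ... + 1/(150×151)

Partial fractions: 1/(k(k+1)) = 1/k - 1/(k+1)
The series telescopes:
= (1/72 - 1/73) + (1/73 - 1/74) + ... + (1/150 - 1/151)
= 1/72 - 1/151
= 79/10872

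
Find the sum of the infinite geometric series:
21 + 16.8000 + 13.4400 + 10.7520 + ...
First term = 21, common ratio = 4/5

For |r| < 1, S = a / (1 - r)
S = 21 / (1 - (4/5))
S = 21 / (1/5)
S = 105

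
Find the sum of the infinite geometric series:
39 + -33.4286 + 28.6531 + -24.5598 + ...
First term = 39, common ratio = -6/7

For |r| < 1, S = a / (1 - r)
S = 39 / (1 - (-6/7))
S = 39 / (13/7)
S = 21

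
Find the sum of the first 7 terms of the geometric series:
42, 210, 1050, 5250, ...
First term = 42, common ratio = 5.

Sₙ = a(1 - rⁿ) / (1 - r)
S_7 = 42(1 - 5^7) / (1 - 5)
S_7 = 42(1 - 78125) / (-4)
S_7 = 820302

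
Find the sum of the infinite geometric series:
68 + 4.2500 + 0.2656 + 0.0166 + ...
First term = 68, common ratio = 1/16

For |r| < 1, S = a / (1 - r)
S = 68 / (1 - (1/16))
S = 68 / (15/16)
S = 1088/15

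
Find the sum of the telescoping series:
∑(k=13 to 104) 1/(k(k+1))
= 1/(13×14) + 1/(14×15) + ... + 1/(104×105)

Partial fractions: 1/(k(k+1)) = 1/k - 1/(k+1)
The series telescopes:
= (1/13 - 1/14) + (1/14 - 1/15) + ... + (1/104 - 1/105)
= 1/13 - 1/105
= 92/1365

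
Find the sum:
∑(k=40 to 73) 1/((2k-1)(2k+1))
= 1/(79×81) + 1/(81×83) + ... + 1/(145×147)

Partial fractions: 1/((2k-1)(2k+1)) = (1/2)[1/(2k-1) - 1/(2k+1)]
The series telescopes:
= (1/2)[1/79 - 1/147]
= 34/11613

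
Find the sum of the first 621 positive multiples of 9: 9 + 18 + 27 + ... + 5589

Factor out 9: = 9(1 + 2 + ... + 621) = 9 × n(n+1)/2
= 9 × 621×622/2
= 9 × 193131
= 1738179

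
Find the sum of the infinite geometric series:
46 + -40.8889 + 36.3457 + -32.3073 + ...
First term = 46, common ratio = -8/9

For |r| < 1, S = a / (1 - r)
S = 46 / (1 - (-8/9))
S = 46 / (17/9)
S = 414/17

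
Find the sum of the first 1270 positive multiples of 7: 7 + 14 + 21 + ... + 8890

Factor out 7: = 7(1 + 2 + ... + 1270) = 7 × n(n+1)/2
= 7 × 1270×1271/2
= 7 × 807085
= 5649595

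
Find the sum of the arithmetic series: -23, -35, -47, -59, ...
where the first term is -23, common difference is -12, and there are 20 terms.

Sₙ = n/2 × (first + last)
Last term = a + (n-1)d = -23 + (20-1)×(-12) = -251
S_20 = 20/2 × (-23 + (-251))
S_20 = 20/2 × (-274) = -2740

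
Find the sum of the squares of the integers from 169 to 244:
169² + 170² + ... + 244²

Use ∑_{k=1}^{n} k² = n(n+1)(2n+1)/6, then subtract the first 168 terms.
∑_{k=1}^{244} k² = 244×245×489/6 = 4872070
∑_{k=1}^{168} k² = 168×169×337/6 = 1594684
∑_{k=169}^{244} k² = 4872070 - 1594684 = 3277386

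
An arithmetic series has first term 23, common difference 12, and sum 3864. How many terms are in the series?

Using S = n/2 × [2a + (n-1)d]
3864 = n/2 × [2(23) + (n-1)(12)]
3864 = n/2 × [46 + 12n - 12]
7728 = n × [34 + 12n]
12n² + (34)n - 7728 = 0
Discriminant: Δ = (34)² - 4(12)(-7728) = 1156 + 370944 = 372100
√Δ = 610
n = [-(34) + √Δ] / (2·12) = (-34 + 610) / 24 = 576 / 24 = 24
(The negative root is discarded since n must be a positive integer.)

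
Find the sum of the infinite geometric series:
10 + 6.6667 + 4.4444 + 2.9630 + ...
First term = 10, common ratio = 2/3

For |r| < 1, S = a / (1 - r)
S = 10 / (1 - (2/3))
S = 10 / (1/3)
S = 30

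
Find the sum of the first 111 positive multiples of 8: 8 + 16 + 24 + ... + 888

Factor out 8: = 8(1 + 2 + ... + 111) = 8 × n(n+1)/2
= 8 × 111×112/2
= 8 × 6216
= 49728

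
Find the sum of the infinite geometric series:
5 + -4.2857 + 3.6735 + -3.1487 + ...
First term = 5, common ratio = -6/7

For |r| < 1, S = a / (1 - r)
S = 5 / (1 - (-6/7))
S = 5 / (13/7)
S = 35/13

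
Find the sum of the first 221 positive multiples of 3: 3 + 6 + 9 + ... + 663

Factor out 3: = 3(1 + 2 + ... + 221) = 3 × n(n+1)/2
= 3 × 221×222/2
= 3 × 24531
= 73593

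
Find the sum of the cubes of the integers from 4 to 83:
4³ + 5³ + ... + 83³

Use ∑_{k=1}^{n} k³ = [n(n+1)/2]², then subtract the first 3 terms.
∑_{k=1}^{83} k³ = [83×84/2]² = 3486² = 12152196
∑_{k=1}^{3} k³ = [3×4/2]² = 6² = 36
∑_{k=4}^{83} k³ = 12152196 - 36 = 12152160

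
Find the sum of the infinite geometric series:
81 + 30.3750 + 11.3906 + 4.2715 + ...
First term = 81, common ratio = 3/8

For |r| < 1, S = a / (1 - r)
S = 81 / (1 - (3/8))
S = 81 / (5/8)
S = 648/5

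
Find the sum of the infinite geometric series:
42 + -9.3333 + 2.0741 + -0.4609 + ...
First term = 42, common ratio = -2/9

For |r| < 1, S = a / (1 - r)
S = 42 / (1 - (-2/9))
S = 42 / (11/9)
S = 378/11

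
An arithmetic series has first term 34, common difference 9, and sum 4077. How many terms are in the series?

Using S = n/2 × [2a + (n-1)d]
4077 = n/2 × [2(34) + (n-1)(9)]
4077 = n/2 × [68 + 9n - 9]
8154 = n × [59 + 9n]
9n² + (59)n - 8154 = 0
Discriminant: Δ = (59)² - 4(9)(-8154) = 3481 + 293544 = 297025
√Δ = 545
n = [-(59) + √Δ] / (2·9) = (-59 + 545) / 18 = 486 / 18 = 27
(The negative root is discarded since n must be a positive integer.)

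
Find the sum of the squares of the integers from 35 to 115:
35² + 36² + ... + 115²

Use ∑_{k=1}^{n} k² = n(n+1)(2n+1)/6, then subtract the first 34 terms.
∑_{k=1}^{115} k² = 115×116×231/6 = 513590
∑_{k=1}^{34} k² = 34×35×69/6 = 13685
∑_{k=35}^{115} k² = 513590 - 13685 = 499905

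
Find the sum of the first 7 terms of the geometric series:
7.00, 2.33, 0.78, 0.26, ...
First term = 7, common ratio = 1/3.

Sₙ = a(1 - rⁿ) / (1 - r)
S_7 = 7(1 - (1/3)^7) / (1 - (1/3))
S_7 = 7(1 - (1/2187)) / (2/3)
S_7 = 7651/729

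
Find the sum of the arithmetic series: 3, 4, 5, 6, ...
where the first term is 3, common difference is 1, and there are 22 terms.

Sₙ = n/2 × (first + last)
Last term = a + (n-1)d = 3 + (22-1)×1 = 24
S_22 = 22/2 × (3 + 24)
S_22 = 22/2 × 27 = 297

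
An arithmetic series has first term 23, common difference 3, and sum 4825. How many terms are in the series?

Using S = n/2 × [2a + (n-1)d]
4825 = n/2 × [2(23) + (n-1)(3)]
4825 = n/2 × [46 + 3n - 3]
9650 = n × [43 + 3n]
3n² + (43)n - 9650 = 0
Discriminant: Δ = (43)² - 4(3)(-9650) = 1849 + 115800 = 117649
√Δ = 343
n = [-(43) + √Δ] / (2·3) = (-43 + 343) / 6 = 300 / 6 = 50
(The negative root is discarded since n must be a positive integer.)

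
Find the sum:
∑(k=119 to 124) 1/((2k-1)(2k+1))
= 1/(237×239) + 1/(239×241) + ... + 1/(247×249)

Partial fractions: 1/((2k-1)(2k+1)) = (1/2)[1/(2k-1) - 1/(2k+1)]
The series telescopes:
= (1/2)[1/237 - 1/249]
= 2/19671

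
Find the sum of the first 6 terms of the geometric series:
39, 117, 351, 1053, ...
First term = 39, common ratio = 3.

Sₙ = a(1 - rⁿ) / (1 - r)
S_6 = 39(1 - 3^6) / (1 - 3)
S_6 = 39(1 - 729) / (-2)
S_6 = 14196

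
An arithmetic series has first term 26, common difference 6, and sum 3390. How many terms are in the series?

Using S = n/2 × [2a + (n-1)d]
3390 = n/2 × [2(26) + (n-1)(6)]
3390 = n/2 × [52 + 6n - 6]
6780 = n × [46 + 6n]
6n² + (46)n - 6780 = 0
Discriminant: Δ = (46)² - 4(6)(-6780) = 2116 + 162720 = 164836
√Δ = 406
n = [-(46) + √Δ] / (2·6) = (-46 + 406) / 12 = 360 / 12 = 30
(The negative root is discarded since n must be a positive integer.)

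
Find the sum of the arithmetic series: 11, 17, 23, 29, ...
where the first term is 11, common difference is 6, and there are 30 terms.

Sₙ = n/2 × (first + last)
Last term = a + (n-1)d = 11 + (30-1)×6 = 185
S_30 = 30/2 × (11 + 185)
S_30 = 30/2 × 196 = 2940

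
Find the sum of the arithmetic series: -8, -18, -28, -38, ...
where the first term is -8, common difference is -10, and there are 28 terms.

Sₙ = n/2 × (first + last)
Last term = a + (n-1)d = -8 + (28-1)×(-10) = -278
S_28 = 28/2 × (-8 + (-278))
S_28 = 28/2 × (-286) = -4004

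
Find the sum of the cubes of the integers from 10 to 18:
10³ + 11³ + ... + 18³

Use ∑_{k=1}^{n} k³ = [n(n+1)/2]², then subtract the first 9 terms.
∑_{k=1}^{18} k³ = [18×19/2]² = 171² = 29241
∑_{k=1}^{9} k³ = [9×10/2]² = 45² = 2025
∑_{k=10}^{18} k³ = 29241 - 2025 = 27216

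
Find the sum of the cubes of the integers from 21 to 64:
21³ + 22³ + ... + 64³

Use ∑_{k=1}^{n} k³ = [n(n+1)/2]², then subtract the first 20 terms.
∑_{k=1}^{64} k³ = [64×65/2]² = 2080² = 4326400
∑_{k=1}^{20} k³ = [20×21/2]² = 210² = 44100
∑_{k=21}^{64} k³ = 4326400 - 44100 = 4282300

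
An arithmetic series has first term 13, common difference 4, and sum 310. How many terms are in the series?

Using S = n/2 × [2a + (n-1)d]
310 = n/2 × [2(13) + (n-1)(4)]
310 = n/2 × [26 + 4n - 4]
620 = n × [22 + 4n]
4n² + (22)n - 620 = 0
Discriminant: Δ = (22)² - 4(4)(-620) = 484 + 9920 = 10404
√Δ = 102
n = [-(22) + √Δ] / (2·4) = (-22 + 102) / 8 = 80 / 8 = 10
(The negative root is discarded since n must be a positive integer.)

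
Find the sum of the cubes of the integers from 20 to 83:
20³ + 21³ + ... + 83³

Use ∑_{k=1}^{n} k³ = [n(n+1)/2]², then subtract the first 19 terms.
∑_{k=1}^{83} k³ = [83×84/2]² = 3486² = 12152196
∑_{k=1}^{19} k³ = [19×20/2]² = 190² = 36100
∑_{k=20}^{83} k³ = 12152196 - 36100 = 12116096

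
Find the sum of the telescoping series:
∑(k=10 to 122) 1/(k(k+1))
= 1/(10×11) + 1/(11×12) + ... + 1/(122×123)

Partial fractions: 1/(k(k+1)) = 1/k - 1/(k+1)
The series telescopes:
= (1/10 - 1/11) + (1/11 - 1/12) + ... + (1/122 - 1/123)
= 1/10 - 1/123
= 113/1230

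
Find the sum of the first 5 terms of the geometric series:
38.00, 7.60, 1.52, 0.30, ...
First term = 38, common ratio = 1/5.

Sₙ = a(1 - rⁿ) / (1 - r)
S_5 = 38(1 - (1/5)^5) / (1 - (1/5))
S_5 = 38(1 - (1/3125)) / (4/5)
S_5 = 29678/625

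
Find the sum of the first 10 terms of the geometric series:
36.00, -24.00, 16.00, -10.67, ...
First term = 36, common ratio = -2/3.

Sₙ = a(1 - rⁿ) / (1 - r)
S_10 = 36(1 - (-2/3)^10) / (1 - (-2/3))
S_10 = 36(1 - (1024/59049)) / (5/3)
S_10 = 46420/2187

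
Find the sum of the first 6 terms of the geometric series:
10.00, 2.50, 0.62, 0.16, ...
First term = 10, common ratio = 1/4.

Sₙ = a(1 - rⁿ) / (1 - r)
S_6 = 10(1 - (1/4)^6) / (1 - (1/4))
S_6 = 10(1 - (1/4096)) / (3/4)
S_6 = 6825/512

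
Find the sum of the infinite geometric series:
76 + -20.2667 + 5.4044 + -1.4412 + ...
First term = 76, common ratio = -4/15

For |r| < 1, S = a / (1 - r)
S = 76 / (1 - (-4/15))
S = 76 / (19/15)
S = 60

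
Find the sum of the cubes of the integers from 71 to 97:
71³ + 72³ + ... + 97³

Use ∑_{k=1}^{n} k³ = [n(n+1)/2]², then subtract the first 70 terms.
∑_{k=1}^{97} k³ = [97×98/2]² = 4753² = 22591009
∑_{k=1}^{70} k³ = [70×71/2]² = 2485² = 6175225
∑_{k=71}^{97} k³ = 22591009 - 6175225 = 16415784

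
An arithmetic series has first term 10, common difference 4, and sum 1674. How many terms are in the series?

Using S = n/2 × [2a + (n-1)d]
1674 = n/2 × [2(10) + (n-1)(4)]
1674 = n/2 × [20 + 4n - 4]
3348 = n × [16 + 4n]
4n² + (16)n - 3348 = 0
Discriminant: Δ = (16)² - 4(4)(-3348) = 256 + 53568 = 53824
√Δ = 232
n = [-(16) + √Δ] / (2·4) = (-16 + 232) / 8 = 216 / 8 = 27
(The negative root is discarded since n must be a positive integer.)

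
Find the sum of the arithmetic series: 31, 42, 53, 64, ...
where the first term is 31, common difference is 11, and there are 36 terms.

Sₙ = n/2 × (first + last)
Last term = a + (n-1)d = 31 + (36-1)×11 = 416
S_36 = 36/2 × (31 + 416)
S_36 = 36/2 × 447 = 8046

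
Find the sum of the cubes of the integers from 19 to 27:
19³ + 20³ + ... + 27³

Use ∑_{k=1}^{n} k³ = [n(n+1)/2]², then subtract the first 18 terms.
∑_{k=1}^{27} k³ = [27×28/2]² = 378² = 142884
∑_{k=1}^{18} k³ = [18×19/2]² = 171² = 29241
∑_{k=19}^{27} k³ = 142884 - 29241 = 113643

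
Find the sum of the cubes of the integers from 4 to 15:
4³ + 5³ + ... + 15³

Use ∑_{k=1}^{n} k³ = [n(n+1)/2]², then subtract the first 3 terms.
∑_{k=1}^{15} k³ = [15×16/2]² = 120² = 14400
∑_{k=1}^{3} k³ = [3×4/2]² = 6² = 36
∑_{k=4}^{15} k³ = 14400 - 36 = 14364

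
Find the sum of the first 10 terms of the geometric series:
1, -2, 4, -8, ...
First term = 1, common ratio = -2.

Sₙ = a(1 - rⁿ) / (1 - r)
S_10 = 1(1 - (-2)^10) / (1 - (-2))
S_10 = 1(1 - 1024) / (3)
S_10 = -341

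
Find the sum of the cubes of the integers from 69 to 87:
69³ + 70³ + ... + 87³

Use ∑_{k=1}^{n} k³ = [n(n+1)/2]², then subtract the first 68 terms.
∑_{k=1}^{87} k³ = [87×88/2]² = 3828² = 14653584
∑_{k=1}^{68} k³ = [68×69/2]² = 2346² = 5503716
∑_{k=69}^{87} k³ = 14653584 - 5503716 = 9149868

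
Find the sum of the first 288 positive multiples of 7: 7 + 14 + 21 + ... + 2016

Factor out 7: = 7(1 + 2 + ... + 288) = 7 × n(n+1)/2
= 7 × 288×289/2
= 7 × 41616
= 291312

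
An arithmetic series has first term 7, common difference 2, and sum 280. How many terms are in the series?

Using S = n/2 × [2a + (n-1)d]
280 = n/2 × [2(7) + (n-1)(2)]
280 = n/2 × [14 + 2n - 2]
560 = n × [12 + 2n]
2n² + (12)n - 560 = 0
Discriminant: Δ = (12)² - 4(2)(-560) = 144 + 4480 = 4624
√Δ = 68
n = [-(12) + √Δ] / (2·2) = (-12 + 68) / 4 = 56 / 4 = 14
(The negative root is discarded since n must be a positive integer.)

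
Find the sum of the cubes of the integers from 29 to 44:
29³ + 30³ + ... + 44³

Use ∑_{k=1}^{n} k³ = [n(n+1)/2]², then subtract the first 28 terms.
∑_{k=1}^{44} k³ = [44×45/2]² = 990² = 980100
∑_{k=1}^{28} k³ = [28×29/2]² = 406² = 164836
∑_{k=29}^{44} k³ = 980100 - 164836 = 815264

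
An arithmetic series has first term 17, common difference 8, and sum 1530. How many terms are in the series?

Using S = n/2 × [2a + (n-1)d]
1530 = n/2 × [2(17) + (n-1)(8)]
1530 = n/2 × [34 + 8n - 8]
3060 = n × [26 + 8n]
8n² + (26)n - 3060 = 0
Discriminant: Δ = (26)² - 4(8)(-3060) = 676 + 97920 = 98596
√Δ = 314
n = [-(26) + √Δ] / (2·8) = (-26 + 314) / 16 = 288 / 16 = 18
(The negative root is discarded since n must be a positive integer.)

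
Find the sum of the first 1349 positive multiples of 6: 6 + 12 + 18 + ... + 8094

Factor out 6: = 6(1 + 2 + ... + 1349) = 6 × n(n+1)/2
= 6 × 1349×1350/2
= 6 × 910575
= 5463450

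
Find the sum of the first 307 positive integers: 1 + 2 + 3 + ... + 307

Formula: ∑k = n(n+1)/2
= 307×308/2
= 94556/2
= 47278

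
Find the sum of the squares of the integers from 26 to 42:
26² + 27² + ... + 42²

Use ∑_{k=1}^{n} k² = n(n+1)(2n+1)/6, then subtract the first 25 terms.
∑_{k=1}^{42} k² = 42×43×85/6 = 25585
∑_{k=1}^{25} k² = 25×26×51/6 = 5525
∑_{k=26}^{42} k² = 25585 - 5525 = 20060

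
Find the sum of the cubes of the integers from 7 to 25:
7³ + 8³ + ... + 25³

Use ∑_{k=1}^{n} k³ = [n(n+1)/2]², then subtract the first 6 terms.
∑_{k=1}^{25} k³ = [25×26/2]² = 325² = 105625
∑_{k=1}^{6} k³ = [6×7/2]² = 21² = 441
∑_{k=7}^{25} k³ = 105625 - 441 = 105184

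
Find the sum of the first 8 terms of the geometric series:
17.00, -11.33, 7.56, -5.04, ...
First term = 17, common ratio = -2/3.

Sₙ = a(1 - rⁿ) / (1 - r)
S_8 = 17(1 - (-2/3)^8) / (1 - (-2/3))
S_8 = 17(1 - (256/6561)) / (5/3)
S_8 = 21437/2187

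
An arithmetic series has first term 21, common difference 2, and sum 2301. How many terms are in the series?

Using S = n/2 × [2a + (n-1)d]
2301 = n/2 × [2(21) + (n-1)(2)]
2301 = n/2 × [42 + 2n - 2]
4602 = n × [40 + 2n]
2n² + (40)n - 4602 = 0
Discriminant: Δ = (40)² - 4(2)(-4602) = 1600 + 36816 = 38416
√Δ = 196
n = [-(40) + √Δ] / (2·2) = (-40 + 196) / 4 = 156 / 4 = 39
(The negative root is discarded since n must be a positive integer.)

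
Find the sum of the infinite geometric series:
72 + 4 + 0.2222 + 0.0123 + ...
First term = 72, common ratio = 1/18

For |r| < 1, S = a / (1 - r)
S = 72 / (1 - (1/18))
S = 72 / (17/18)
S = 1296/17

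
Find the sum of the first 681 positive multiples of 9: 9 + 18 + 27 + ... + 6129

Factor out 9: = 9(1 + 2 + ... + 681) = 9 × n(n+1)/2
= 9 × 681×682/2
= 9 × 232221
= 2089989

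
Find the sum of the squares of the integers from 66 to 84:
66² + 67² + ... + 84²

Use ∑_{k=1}^{n} k² = n(n+1)(2n+1)/6, then subtract the first 65 terms.
∑_{k=1}^{84} k² = 84×85×169/6 = 201110
∑_{k=1}^{65} k² = 65×66×131/6 = 93665
∑_{k=66}^{84} k² = 201110 - 93665 = 107445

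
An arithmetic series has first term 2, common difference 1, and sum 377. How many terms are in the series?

Using S = n/2 × [2a + (n-1)d]
377 = n/2 × [2(2) + (n-1)(1)]
377 = n/2 × [4 + 1n - 1]
754 = n × [3 + 1n]
1n² + (3)n - 754 = 0
Discriminant: Δ = (3)² - 4(1)(-754) = 9 + 3016 = 3025
√Δ = 55
n = [-(3) + √Δ] / (2·1) = (-3 + 55) / 2 = 52 / 2 = 26
(The negative root is discarded since n must be a positive integer.)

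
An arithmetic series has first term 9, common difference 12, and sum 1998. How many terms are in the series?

Using S = n/2 × [2a + (n-1)d]
1998 = n/2 × [2(9) + (n-1)(12)]
1998 = n/2 × [18 + 12n - 12]
3996 = n × [6 + 12n]
12n² + (6)n - 3996 = 0
Discriminant: Δ = (6)² - 4(12)(-3996) = 36 + 191808 = 191844
√Δ = 438
n = [-(6) + √Δ] / (2·12) = (-6 + 438) / 24 = 432 / 24 = 18
(The negative root is discarded since n must be a positive integer.)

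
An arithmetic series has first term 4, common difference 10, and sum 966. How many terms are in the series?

Using S = n/2 × [2a + (n-1)d]
966 = n/2 × [2(4) + (n-1)(10)]
966 = n/2 × [8 + 10n - 10]
1932 = n × [-2 + 10n]
10n² + (-2)n - 1932 = 0
Discriminant: Δ = (-2)² - 4(10)(-1932) = 4 + 77280 = 77284
√Δ = 278
n = [-(-2) + √Δ] / (2·10) = (2 + 278) / 20 = 280 / 20 = 14
(The negative root is discarded since n must be a positive integer.)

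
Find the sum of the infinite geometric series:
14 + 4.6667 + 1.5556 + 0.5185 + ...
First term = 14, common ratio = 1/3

For |r| < 1, S = a / (1 - r)
S = 14 / (1 - (1/3))
S = 14 / (2/3)
S = 21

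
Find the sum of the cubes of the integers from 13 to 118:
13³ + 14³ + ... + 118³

Use ∑_{k=1}^{n} k³ = [n(n+1)/2]², then subtract the first 12 terms.
∑_{k=1}^{118} k³ = [118×119/2]² = 7021² = 49294441
∑_{k=1}^{12} k³ = [12×13/2]² = 78² = 6084
∑_{k=13}^{118} k³ = 49294441 - 6084 = 49288357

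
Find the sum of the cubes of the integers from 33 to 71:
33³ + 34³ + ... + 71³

Use ∑_{k=1}^{n} k³ = [n(n+1)/2]², then subtract the first 32 terms.
∑_{k=1}^{71} k³ = [71×72/2]² = 2556² = 6533136
∑_{k=1}^{32} k³ = [32×33/2]² = 528² = 278784
∑_{k=33}^{71} k³ = 6533136 - 278784 = 6254352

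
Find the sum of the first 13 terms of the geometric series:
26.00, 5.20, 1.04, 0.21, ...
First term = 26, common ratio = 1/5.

Sₙ = a(1 - rⁿ) / (1 - r)
S_13 = 26(1 - (1/5)^13) / (1 - (1/5))
S_13 = 26(1 - (1/1220703125)) / (4/5)
S_13 = 7934570306/244140625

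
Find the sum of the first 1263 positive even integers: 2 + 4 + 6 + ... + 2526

Sum of first n even numbers = n(n+1)
= 1263×1264
= 1596432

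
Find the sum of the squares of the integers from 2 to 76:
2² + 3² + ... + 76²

Use ∑_{k=1}^{n} k² = n(n+1)(2n+1)/6, then subtract the first 1 terms.
∑_{k=1}^{76} k² = 76×77×153/6 = 149226
∑_{k=1}^{1} k² = 1×2×3/6 = 1
∑_{k=2}^{76} k² = 149226 - 1 = 149225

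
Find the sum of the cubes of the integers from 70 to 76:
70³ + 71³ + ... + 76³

Use ∑_{k=1}^{n} k³ = [n(n+1)/2]², then subtract the first 69 terms.
∑_{k=1}^{76} k³ = [76×77/2]² = 2926² = 8561476
∑_{k=1}^{69} k³ = [69×70/2]² = 2415² = 5832225
∑_{k=70}^{76} k³ = 8561476 - 5832225 = 2729251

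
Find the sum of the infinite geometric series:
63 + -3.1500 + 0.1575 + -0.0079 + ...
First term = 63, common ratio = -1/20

For |r| < 1, S = a / (1 - r)
S = 63 / (1 - (-1/20))
S = 63 / (21/20)
S = 60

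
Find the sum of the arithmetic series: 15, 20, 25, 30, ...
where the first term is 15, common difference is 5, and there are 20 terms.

Sₙ = n/2 × (first + last)
Last term = a + (n-1)d = 15 + (20-1)×5 = 110
S_20 = 20/2 × (15 + 110)
S_20 = 20/2 × 125 = 1250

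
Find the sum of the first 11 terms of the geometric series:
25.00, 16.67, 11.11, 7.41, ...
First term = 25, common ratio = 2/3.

Sₙ = a(1 - rⁿ) / (1 - r)
S_11 = 25(1 - (2/3)^11) / (1 - (2/3))
S_11 = 25(1 - (2048/177147)) / (1/3)
S_11 = 4377475/59049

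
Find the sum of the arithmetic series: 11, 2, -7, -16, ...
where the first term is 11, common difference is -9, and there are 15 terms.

Sₙ = n/2 × (first + last)
Last term = a + (n-1)d = 11 + (15-1)×(-9) = -115
S_15 = 15/2 × (11 + (-115))
S_15 = 15/2 × (-104) = -780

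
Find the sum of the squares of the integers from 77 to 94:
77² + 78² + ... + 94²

Use ∑_{k=1}^{n} k² = n(n+1)(2n+1)/6, then subtract the first 76 terms.
∑_{k=1}^{94} k² = 94×95×189/6 = 281295
∑_{k=1}^{76} k² = 76×77×153/6 = 149226
∑_{k=77}^{94} k² = 281295 - 149226 = 132069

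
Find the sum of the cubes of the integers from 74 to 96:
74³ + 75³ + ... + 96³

Use ∑_{k=1}^{n} k³ = [n(n+1)/2]², then subtract the first 73 terms.
∑_{k=1}^{96} k³ = [96×97/2]² = 4656² = 21678336
∑_{k=1}^{73} k³ = [73×74/2]² = 2701² = 7295401
∑_{k=74}^{96} k³ = 21678336 - 7295401 = 14382935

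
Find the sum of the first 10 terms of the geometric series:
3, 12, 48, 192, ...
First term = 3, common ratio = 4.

Sₙ = a(1 - rⁿ) / (1 - r)
S_10 = 3(1 - 4^10) / (1 - 4)
S_10 = 3(1 - 1048576) / (-3)
S_10 = 1048575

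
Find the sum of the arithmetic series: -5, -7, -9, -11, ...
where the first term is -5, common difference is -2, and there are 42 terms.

Sₙ = n/2 × (first + last)
Last term = a + (n-1)d = -5 + (42-1)×(-2) = -87
S_42 = 42/2 × (-5 + (-87))
S_42 = 42/2 × (-92) = -1932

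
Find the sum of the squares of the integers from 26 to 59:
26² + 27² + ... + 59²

Use ∑_{k=1}^{n} k² = n(n+1)(2n+1)/6, then subtract the first 25 terms.
∑_{k=1}^{59} k² = 59×60×119/6 = 70210
∑_{k=1}^{25} k² = 25×26×51/6 = 5525
∑_{k=26}^{59} k² = 70210 - 5525 = 64685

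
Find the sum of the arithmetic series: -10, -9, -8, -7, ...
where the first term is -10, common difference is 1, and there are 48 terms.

Sₙ = n/2 × (first + last)
Last term = a + (n-1)d = -10 + (48-1)×1 = 37
S_48 = 48/2 × (-10 + 37)
S_48 = 48/2 × 27 = 648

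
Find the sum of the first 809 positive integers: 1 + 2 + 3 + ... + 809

Formula: ∑k = n(n+1)/2
= 809×810/2
= 655290/2
= 327645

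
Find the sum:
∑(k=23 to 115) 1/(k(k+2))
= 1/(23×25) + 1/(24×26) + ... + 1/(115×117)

Partial fractions: 1/(k(k+2)) = (1/2)[1/k - 1/(k+2)]
Telescoping leaves the first two and last two terms:
= (1/2)[1/23 + 1/24 - 1/116 - 1/117]
= 42439/1248624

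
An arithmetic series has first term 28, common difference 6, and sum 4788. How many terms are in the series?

Using S = n/2 × [2a + (n-1)d]
4788 = n/2 × [2(28) + (n-1)(6)]
4788 = n/2 × [56 + 6n - 6]
9576 = n × [50 + 6n]
6n² + (50)n - 9576 = 0
Discriminant: Δ = (50)² - 4(6)(-9576) = 2500 + 229824 = 232324
√Δ = 482
n = [-(50) + √Δ] / (2·6) = (-50 + 482) / 12 = 432 / 12 = 36
(The negative root is discarded since n must be a positive integer.)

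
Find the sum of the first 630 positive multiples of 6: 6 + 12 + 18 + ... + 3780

Factor out 6: = 6(1 + 2 + ... + 630) = 6 × n(n+1)/2
= 6 × 630×631/2
= 6 × 198765
= 1192590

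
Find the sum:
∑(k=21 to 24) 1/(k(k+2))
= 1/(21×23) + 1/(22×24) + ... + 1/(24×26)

Partial fractions: 1/(k(k+2)) = (1/2)[1/k - 1/(k+2)]
Telescoping leaves the first two and last two terms:
= (1/2)[1/21 + 1/22 - 1/25 - 1/26]
= 1097/150150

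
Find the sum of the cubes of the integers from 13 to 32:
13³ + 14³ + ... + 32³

Use ∑_{k=1}^{n} k³ = [n(n+1)/2]², then subtract the first 12 terms.
∑_{k=1}^{32} k³ = [32×33/2]² = 528² = 278784
∑_{k=1}^{12} k³ = [12×13/2]² = 78² = 6084
∑_{k=13}^{32} k³ = 278784 - 6084 = 272700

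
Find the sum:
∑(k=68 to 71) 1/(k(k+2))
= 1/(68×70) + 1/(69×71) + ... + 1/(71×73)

Partial fractions: 1/(k(k+2)) = (1/2)[1/k - 1/(k+2)]
Telescoping leaves the first two and last two terms:
= (1/2)[1/68 + 1/69 - 1/72 - 1/73]
= 3311/4110192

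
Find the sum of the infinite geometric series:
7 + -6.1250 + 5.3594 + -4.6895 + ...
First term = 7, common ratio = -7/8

For |r| < 1, S = a / (1 - r)
S = 7 / (1 - (-7/8))
S = 7 / (15/8)
S = 56/15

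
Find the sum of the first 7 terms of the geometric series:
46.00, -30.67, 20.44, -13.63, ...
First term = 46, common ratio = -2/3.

Sₙ = a(1 - rⁿ) / (1 - r)
S_7 = 46(1 - (-2/3)^7) / (1 - (-2/3))
S_7 = 46(1 - (-128/2187)) / (5/3)
S_7 = 21298/729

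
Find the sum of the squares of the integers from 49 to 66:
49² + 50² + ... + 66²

Use ∑_{k=1}^{n} k² = n(n+1)(2n+1)/6, then subtract the first 48 terms.
∑_{k=1}^{66} k² = 66×67×133/6 = 98021
∑_{k=1}^{48} k² = 48×49×97/6 = 38024
∑_{k=49}^{66} k² = 98021 - 38024 = 59997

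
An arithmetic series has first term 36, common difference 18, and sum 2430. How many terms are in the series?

Using S = n/2 × [2a + (n-1)d]
2430 = n/2 × [2(36) + (n-1)(18)]
2430 = n/2 × [72 + 18n - 18]
4860 = n × [54 + 18n]
18n² + (54)n - 4860 = 0
Discriminant: Δ = (54)² - 4(18)(-4860) = 2916 + 349920 = 352836
√Δ = 594
n = [-(54) + √Δ] / (2·18) = (-54 + 594) / 36 = 540 / 36 = 15
(The negative root is discarded since n must be a positive integer.)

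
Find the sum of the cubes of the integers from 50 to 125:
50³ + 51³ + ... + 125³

Use ∑_{k=1}^{n} k³ = [n(n+1)/2]², then subtract the first 49 terms.
∑_{k=1}^{125} k³ = [125×126/2]² = 7875² = 62015625
∑_{k=1}^{49} k³ = [49×50/2]² = 1225² = 1500625
∑_{k=50}^{125} k³ = 62015625 - 1500625 = 60515000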